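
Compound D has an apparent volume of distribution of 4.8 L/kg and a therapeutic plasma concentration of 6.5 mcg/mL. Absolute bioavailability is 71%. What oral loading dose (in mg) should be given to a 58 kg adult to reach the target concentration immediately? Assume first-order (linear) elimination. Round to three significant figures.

Total Vd = 4.8 × 58 = 278.4 L
The loading dose fills Vd to the target concentration.
LD = Vd × C / F = 278.4 × 6.500 / 0.71 = 2549 mg

2550 mg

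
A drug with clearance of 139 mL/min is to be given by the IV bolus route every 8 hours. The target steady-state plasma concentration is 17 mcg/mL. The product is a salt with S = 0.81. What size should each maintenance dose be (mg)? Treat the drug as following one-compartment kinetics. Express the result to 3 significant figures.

CL = 139 mL/min = 139 × 0.06 = 8.340 L/h
At steady state, dose per interval replaces the amount cleared in that interval: S·D/τ = CL·Css.
D = CL × Css × τ / S = 8.340 × 17 × 8 / 0.81 = 1400 mg

1400 mg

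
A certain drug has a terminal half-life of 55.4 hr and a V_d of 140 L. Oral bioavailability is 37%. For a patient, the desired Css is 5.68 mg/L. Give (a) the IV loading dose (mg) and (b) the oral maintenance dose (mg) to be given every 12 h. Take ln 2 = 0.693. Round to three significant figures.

LD = Vd × C = 140.0 × 5.68 = 795.2 mg
CL = 0.693 × Vd / t½ = 0.693 × 140.0 / 55.4 = 1.751 L/h
D = CL × Css × τ / F = 1.751 × 5.68 × 12 / 0.37 = 322.6 mg

(a) 795 mg; (b) 323 mg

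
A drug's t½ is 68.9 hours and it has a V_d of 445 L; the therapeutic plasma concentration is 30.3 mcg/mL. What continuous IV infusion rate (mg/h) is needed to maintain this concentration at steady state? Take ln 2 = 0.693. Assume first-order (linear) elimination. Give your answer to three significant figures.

k = 0.693/68.9 = 0.01006 h⁻¹, so CL = k·Vd = 0.01006 × 445.0 = 4.477 L/h
Infusion rate = CL × Css = 4.477 × 30.3 = 135.7 mg/h

136 mg/h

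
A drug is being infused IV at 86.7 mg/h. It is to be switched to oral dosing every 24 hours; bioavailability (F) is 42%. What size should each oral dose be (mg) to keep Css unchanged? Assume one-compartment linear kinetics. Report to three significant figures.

To maintain the same Css, the systemic dosing rate must be unchanged: F·D/τ = infusion rate.
D = rate × τ / F = 86.7 × 24 / 0.42 = 4954 mg

4950 mg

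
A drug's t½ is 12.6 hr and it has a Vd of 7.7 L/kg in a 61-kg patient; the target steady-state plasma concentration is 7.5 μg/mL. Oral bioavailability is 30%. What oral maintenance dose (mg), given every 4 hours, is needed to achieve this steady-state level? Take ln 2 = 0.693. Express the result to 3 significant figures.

Vd(total) = 61 kg × 7.7 L/kg = 469.7 L
CL = ln 2 · Vd / t½ = 0.693 × 469.7 / 12.6 = 25.83 L/h
D = CL × Css × τ / F = 25.83 × 7.5 × 4 / 0.3 = 2583 mg

2580 mg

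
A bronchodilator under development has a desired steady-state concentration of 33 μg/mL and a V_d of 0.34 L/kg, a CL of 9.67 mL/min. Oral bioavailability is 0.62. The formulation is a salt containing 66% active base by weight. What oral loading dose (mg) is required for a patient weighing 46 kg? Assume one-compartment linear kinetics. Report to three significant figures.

Vd(total) = 46 kg × 0.34 L/kg = 15.64 L
LD = Vd × C / F / S = 15.64 × 33.00 / 0.62 / 0.66 = 1261 mg

1260 mg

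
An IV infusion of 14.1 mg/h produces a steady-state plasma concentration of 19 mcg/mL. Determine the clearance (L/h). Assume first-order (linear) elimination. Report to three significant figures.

At steady state, infusion rate = CL × Css, so CL = rate / Css.
CL = 14.1 / 19 = 0.7421 L/h

0.742 L/h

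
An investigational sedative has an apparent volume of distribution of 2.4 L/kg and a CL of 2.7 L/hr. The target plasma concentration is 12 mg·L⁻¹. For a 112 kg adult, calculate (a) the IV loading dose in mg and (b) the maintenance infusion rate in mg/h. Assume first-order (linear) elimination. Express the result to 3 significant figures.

(a) 3230 mg; (b) 32.4 mg/h

Vd(total) = 112 kg × 2.4 L/kg = 268.8 L
LD = Vd · C_target = 268.8 × 12 = 3226 mg
Maintenance infusion rate = CL × Css = 2.700 × 12 = 32.40 mg/h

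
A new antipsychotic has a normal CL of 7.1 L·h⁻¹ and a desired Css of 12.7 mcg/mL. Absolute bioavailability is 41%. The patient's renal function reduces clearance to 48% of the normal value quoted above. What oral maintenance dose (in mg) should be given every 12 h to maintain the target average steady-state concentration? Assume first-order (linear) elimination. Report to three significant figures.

1270 mg

Patient clearance = 0.48 × 7.100 = 3.408 L/h
D = CL × Css × τ / F = 3.408 × 12.7 × 12 / 0.41 = 1267 mg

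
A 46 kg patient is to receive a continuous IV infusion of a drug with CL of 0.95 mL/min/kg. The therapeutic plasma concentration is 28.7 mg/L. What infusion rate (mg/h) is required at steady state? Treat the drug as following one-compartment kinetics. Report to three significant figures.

75.3 mg/h

CL = 0.95 mL/min/kg × 46 kg = 43.70 mL/min = 43.70 × 60/1000 = 2.622 L/h
Infusion rate = CL · Css = 2.622 L/h × 28.7 mg/L = 75.25 mg/h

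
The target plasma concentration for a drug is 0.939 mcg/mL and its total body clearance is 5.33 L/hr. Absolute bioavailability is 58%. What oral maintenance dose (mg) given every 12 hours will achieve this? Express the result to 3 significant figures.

At steady state, dose per interval replaces the amount cleared in that interval: F·D/τ = CL·Css.
D = CL × Css × τ / F = 5.330 × 0.939 × 12 / 0.58 = 103.5 mg

104 mg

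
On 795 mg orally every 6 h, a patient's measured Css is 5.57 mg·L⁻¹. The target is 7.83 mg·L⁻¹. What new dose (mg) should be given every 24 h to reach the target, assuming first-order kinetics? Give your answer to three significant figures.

4470 mg

With linear kinetics, Css is proportional to dose rate (D/τ) at fixed clearance.
D₂ = D₁ × (Css,target / Css,current) × (τ₂/τ₁) = 795 × (7.83/5.57) × (24/6) = 4470 mg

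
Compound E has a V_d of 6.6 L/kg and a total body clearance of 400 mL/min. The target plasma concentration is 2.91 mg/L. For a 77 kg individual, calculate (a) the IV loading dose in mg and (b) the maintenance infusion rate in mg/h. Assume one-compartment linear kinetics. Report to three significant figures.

Total Vd = 6.6 × 77 = 508.2 L
LD = Vd · C_target = 508.2 × 2.91 = 1479 mg
CL = 400 mL/min = 400 × 0.06 = 24.00 L/h
Maintenance: replace elimination → rate = CL × Css = 24.00 × 2.91 = 69.84 mg/h

(a) 1480 mg; (b) 69.8 mg/h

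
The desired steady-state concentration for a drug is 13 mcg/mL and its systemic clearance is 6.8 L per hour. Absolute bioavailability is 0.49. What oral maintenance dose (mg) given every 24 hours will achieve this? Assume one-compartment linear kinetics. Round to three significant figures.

4330 mg

D = CL × Css × τ / F = 6.800 × 13 × 24 / 0.49 = 4330 mg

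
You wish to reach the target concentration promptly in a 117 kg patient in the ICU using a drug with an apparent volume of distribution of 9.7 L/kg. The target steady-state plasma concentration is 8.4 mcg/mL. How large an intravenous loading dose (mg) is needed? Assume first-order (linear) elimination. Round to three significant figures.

Vd(total) = 117 kg × 9.7 L/kg = 1135 L
LD = Vd × C = 1135 × 8.400 = 9534 mg

9530 mg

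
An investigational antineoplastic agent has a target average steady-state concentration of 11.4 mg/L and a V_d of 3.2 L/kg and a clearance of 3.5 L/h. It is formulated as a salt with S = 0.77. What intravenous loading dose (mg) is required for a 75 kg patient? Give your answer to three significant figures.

Vd(total) = 75 kg × 3.2 L/kg = 240.0 L
LD = Vd × C / S = 240.0 × 11.40 / 0.77 = 3553 mg

3550 mg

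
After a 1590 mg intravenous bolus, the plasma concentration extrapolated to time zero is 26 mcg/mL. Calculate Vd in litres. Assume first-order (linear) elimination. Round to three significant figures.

61.2 L

Immediately after an IV bolus, C₀ = Dose / Vd, so Vd = Dose / C₀.
Vd = 1590 / 26 = 61.15 L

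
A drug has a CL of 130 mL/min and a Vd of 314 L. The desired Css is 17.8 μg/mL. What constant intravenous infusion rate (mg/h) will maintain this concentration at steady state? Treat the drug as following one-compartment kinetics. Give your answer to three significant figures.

CL = 130 mL/min × 60/1000 = 7.800 L/h
Rate = CL × Css = 7.800 × 17.8 = 138.8 mg/h

139 mg/h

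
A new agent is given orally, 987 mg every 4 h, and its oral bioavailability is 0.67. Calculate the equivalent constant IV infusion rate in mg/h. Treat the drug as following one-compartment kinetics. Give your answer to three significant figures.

Equivalent systemic input: infusion rate = F·D/τ.
Rate = 0.67 × 987 / 4 = 165.3 mg/h

165 mg/h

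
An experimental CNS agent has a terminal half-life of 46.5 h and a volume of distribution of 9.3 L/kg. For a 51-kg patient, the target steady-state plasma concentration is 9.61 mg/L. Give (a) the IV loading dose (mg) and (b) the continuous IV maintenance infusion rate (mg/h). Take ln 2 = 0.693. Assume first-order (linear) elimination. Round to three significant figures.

Total Vd = 9.3 × 51 = 474.3 L
LD = Vd × C = 474.3 × 9.61 = 4558 mg
CL = 0.693 × Vd / t½ = 0.693 × 474.3 / 46.5 = 7.069 L/h
Infusion rate = CL × Css = 7.069 × 9.61 = 67.93 mg/h

(a) 4560 mg; (b) 67.9 mg/h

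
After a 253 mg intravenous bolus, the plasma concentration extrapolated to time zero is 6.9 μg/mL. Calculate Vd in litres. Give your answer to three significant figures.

36.7 L

Immediately after an IV bolus, C₀ = Dose / Vd, so Vd = Dose / C₀.
Vd = 253 / 6.9 = 36.67 L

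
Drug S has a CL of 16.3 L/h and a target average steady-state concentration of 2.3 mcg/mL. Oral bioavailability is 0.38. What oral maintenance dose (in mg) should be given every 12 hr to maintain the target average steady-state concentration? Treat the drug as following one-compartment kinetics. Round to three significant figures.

1180 mg

At steady state, dose per interval replaces the amount cleared in that interval: F·D/τ = CL·Css.
D = CL × Css × τ / F = 16.30 × 2.3 × 12 / 0.38 = 1184 mg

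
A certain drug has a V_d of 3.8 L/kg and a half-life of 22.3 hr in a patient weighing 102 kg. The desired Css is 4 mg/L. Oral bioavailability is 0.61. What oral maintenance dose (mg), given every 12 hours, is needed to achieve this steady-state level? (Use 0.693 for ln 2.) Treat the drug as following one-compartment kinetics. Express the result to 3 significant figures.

Vd = 3.8 L/kg × 102 kg = 387.6 L
CL = ln 2 · Vd / t½ = 0.693 × 387.6 / 22.3 = 12.05 L/h
D = CL × Css × τ / F = 12.05 × 4 × 12 / 0.61 = 948.2 mg

948 mg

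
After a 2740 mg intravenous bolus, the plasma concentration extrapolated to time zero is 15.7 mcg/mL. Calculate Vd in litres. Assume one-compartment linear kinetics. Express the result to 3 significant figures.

175 L

Immediately after an IV bolus, C₀ = Dose / Vd, so Vd = Dose / C₀.
Vd = 2740 / 15.7 = 174.5 L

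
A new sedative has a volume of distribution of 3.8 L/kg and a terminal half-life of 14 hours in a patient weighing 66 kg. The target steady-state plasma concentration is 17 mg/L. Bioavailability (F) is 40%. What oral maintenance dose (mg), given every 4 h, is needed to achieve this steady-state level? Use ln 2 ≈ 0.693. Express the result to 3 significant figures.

Vd(total) = 66 kg × 3.8 L/kg = 250.8 L
CL = 0.693 × Vd / t½ = 0.693 × 250.8 / 14 = 12.41 L/h
D = CL × Css × τ / F = 12.41 × 17 × 4 / 0.4 = 2110 mg

2110 mg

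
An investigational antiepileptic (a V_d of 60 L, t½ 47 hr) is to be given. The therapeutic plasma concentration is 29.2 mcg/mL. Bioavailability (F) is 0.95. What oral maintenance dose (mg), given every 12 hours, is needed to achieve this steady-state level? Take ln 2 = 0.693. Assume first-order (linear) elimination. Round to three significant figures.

k = 0.693/47 = 0.01474 h⁻¹, so CL = k·Vd = 0.01474 × 60.00 = 0.8844 L/h
D = CL × Css × τ / F = 0.8844 × 29.2 × 12 / 0.95 = 326.2 mg

326 mg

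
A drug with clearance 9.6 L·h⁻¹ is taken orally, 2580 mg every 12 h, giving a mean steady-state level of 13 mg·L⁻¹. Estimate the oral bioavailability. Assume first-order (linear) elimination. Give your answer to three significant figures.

F·D/τ = CL·Css at steady state → F = CL·Css·τ / D.
F = 9.6 × 13 × 12 / 2580 = 0.580

0.580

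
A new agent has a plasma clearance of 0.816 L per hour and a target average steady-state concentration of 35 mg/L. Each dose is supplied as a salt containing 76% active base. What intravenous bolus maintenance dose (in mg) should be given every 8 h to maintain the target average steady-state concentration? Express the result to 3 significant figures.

At steady state, dose per interval replaces the amount cleared in that interval: S·D/τ = CL·Css.
D = CL × Css × τ / S = 0.8160 × 35 × 8 / 0.76 = 300.6 mg

301 mg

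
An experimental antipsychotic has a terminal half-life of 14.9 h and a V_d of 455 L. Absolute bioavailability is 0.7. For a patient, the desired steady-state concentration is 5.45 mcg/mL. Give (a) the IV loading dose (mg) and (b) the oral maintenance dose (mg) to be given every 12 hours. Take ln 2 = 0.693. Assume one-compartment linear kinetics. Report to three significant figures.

LD = Vd × C = 455.0 × 5.45 = 2480 mg
CL = 0.693 × Vd / t½ = 0.693 × 455.0 / 14.9 = 21.16 L/h
D = CL × Css × τ / F = 21.16 × 5.45 × 12 / 0.7 = 1977 mg

(a) 2480 mg; (b) 1980 mg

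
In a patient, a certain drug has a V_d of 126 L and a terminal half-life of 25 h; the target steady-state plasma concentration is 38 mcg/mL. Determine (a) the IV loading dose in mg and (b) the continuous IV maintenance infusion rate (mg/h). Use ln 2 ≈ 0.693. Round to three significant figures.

(a) 4790 mg; (b) 133 mg/h

LD = Vd × C = 126.0 × 38 = 4788 mg
CL = 0.693 × Vd / t½ = 0.693 × 126.0 / 25 = 3.493 L/h
Infusion rate = CL × Css = 3.493 × 38 = 132.7 mg/h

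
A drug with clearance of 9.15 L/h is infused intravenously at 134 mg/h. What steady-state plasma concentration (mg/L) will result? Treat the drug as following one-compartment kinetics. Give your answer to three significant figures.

Css = rate / CL = 134 / 9.150 = 14.64 mg/L

14.6 mg/L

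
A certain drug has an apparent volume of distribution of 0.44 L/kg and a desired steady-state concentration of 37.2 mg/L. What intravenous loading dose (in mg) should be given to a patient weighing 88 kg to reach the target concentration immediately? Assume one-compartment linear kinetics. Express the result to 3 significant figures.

Total Vd = 0.44 × 88 = 38.72 L
LD = Vd × C = 38.72 × 37.20 = 1440 mg

1440 mg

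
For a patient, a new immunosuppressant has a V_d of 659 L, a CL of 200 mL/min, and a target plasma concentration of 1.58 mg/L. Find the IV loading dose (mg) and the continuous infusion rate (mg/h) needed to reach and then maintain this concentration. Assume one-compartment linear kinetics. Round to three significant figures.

(a) 1040 mg; (b) 19.0 mg/h

LD = Vd · C_target = 659.0 × 1.58 = 1041 mg
Convert clearance: 200 mL/min × 60 min/h ÷ 1000 mL/L = 12.00 L/h
Infusion rate = 12.00 L/h × 1.58 mg/L = 18.96 mg/h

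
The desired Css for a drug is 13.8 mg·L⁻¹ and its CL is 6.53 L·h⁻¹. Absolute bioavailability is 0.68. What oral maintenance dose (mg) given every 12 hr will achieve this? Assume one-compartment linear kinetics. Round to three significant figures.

1590 mg

D = CL × Css × τ / F = 6.530 × 13.8 × 12 / 0.68 = 1590 mg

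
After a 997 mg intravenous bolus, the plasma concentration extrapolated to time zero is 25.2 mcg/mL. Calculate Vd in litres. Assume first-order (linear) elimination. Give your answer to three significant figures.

Immediately after an IV bolus, C₀ = Dose / Vd, so Vd = Dose / C₀.
Vd = 997 / 25.2 = 39.56 L

39.6 L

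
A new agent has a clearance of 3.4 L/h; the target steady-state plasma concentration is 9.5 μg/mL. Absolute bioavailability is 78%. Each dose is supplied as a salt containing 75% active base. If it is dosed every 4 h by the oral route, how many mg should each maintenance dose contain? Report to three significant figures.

221 mg

D = CL × Css × τ / F / S = 3.400 × 9.5 × 4 / 0.78 / 0.75 = 220.9 mg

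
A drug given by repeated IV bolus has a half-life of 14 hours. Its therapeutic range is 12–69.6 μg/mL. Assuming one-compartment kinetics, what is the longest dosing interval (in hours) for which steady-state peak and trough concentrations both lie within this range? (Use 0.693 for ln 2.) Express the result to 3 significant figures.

35.5 h

k = 0.693 / t½ = 0.693 / 14 = 0.04950 h⁻¹
Between IV bolus doses, concentration decays as C = C₀·e^(−kτ), so C_peak/C_trough = e^(kτ).
τ_max = ln(C_peak/C_trough) / k = ln(69.6/12) / 0.04950 = 1.758 / 0.04950 = 35.52 h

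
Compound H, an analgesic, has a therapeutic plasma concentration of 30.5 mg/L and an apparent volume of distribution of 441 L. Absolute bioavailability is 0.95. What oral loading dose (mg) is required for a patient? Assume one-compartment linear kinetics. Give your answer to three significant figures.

14200 mg

The loading dose fills Vd to the target concentration.
LD = Vd × C / F = 441.0 × 30.50 / 0.95 = 14160 mg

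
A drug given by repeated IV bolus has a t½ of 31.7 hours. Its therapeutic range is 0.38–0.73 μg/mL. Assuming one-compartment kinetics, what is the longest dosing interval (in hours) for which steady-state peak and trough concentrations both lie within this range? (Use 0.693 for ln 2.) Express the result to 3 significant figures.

k = 0.693 / t½ = 0.693 / 31.7 = 0.02186 h⁻¹
Between IV bolus doses, concentration decays as C = C₀·e^(−kτ), so C_peak/C_trough = e^(kτ).
τ_max = ln(C_peak/C_trough) / k = ln(0.73/0.38) / 0.02186 = 0.6529 / 0.02186 = 29.87 h

29.9 h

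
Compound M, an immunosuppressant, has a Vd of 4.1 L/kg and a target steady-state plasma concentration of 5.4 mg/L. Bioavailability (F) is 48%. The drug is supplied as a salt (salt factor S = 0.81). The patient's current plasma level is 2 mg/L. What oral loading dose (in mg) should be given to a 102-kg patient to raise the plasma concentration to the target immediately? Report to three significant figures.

Vd = 4.1 L/kg × 102 kg = 418.2 L
Concentration deficit ΔC = 5.4 − 2 = 3.400 mg/L
LD = Vd × ΔC / F / S = 418.2 × 3.400 / 0.48 / 0.81 = 3657 mg

3660 mg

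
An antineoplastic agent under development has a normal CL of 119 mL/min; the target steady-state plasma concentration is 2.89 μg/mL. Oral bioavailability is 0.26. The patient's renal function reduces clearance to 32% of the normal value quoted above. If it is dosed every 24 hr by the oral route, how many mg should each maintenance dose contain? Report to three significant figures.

CL = 119 mL/min × 60/1000 = 7.140 L/h
Patient clearance = 0.32 × 7.140 = 2.285 L/h
At steady state, dose per interval replaces the amount cleared in that interval: F·D/τ = CL·Css.
D = CL × Css × τ / F = 2.285 × 2.89 × 24 / 0.26 = 609.6 mg

610 mg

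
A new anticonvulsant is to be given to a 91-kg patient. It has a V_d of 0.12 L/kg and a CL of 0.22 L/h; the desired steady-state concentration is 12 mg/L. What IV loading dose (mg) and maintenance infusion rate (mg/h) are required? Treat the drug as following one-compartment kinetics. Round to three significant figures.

Total Vd = 0.12 × 91 = 10.92 L
Loading: fill Vd to C_target → 10.92 L × 12 mg/L = 131.0 mg
Maintenance: replace elimination → rate = CL × Css = 0.2200 × 12 = 2.640 mg/h

(a) 131 mg; (b) 2.64 mg/h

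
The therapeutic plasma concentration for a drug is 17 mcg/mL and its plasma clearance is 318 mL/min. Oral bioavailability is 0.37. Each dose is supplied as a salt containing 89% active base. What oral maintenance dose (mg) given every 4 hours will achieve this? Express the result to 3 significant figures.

3940 mg

CL = 318 mL/min = 318 × 0.06 = 19.08 L/h
At steady state, dose per interval replaces the amount cleared in that interval: F·S·D/τ = CL·Css.
D = CL × Css × τ / F / S = 19.08 × 17 × 4 / 0.37 / 0.89 = 3940 mg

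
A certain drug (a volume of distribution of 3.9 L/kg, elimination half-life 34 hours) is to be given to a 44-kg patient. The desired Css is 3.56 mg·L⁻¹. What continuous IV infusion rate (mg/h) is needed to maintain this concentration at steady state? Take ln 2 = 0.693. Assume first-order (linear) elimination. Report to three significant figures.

12.5 mg/h

Vd = 3.9 L/kg × 44 kg = 171.6 L
CL = ln 2 · Vd / t½ = 0.693 × 171.6 / 34 = 3.498 L/h
Infusion rate = CL × Css = 3.498 × 3.56 = 12.45 mg/h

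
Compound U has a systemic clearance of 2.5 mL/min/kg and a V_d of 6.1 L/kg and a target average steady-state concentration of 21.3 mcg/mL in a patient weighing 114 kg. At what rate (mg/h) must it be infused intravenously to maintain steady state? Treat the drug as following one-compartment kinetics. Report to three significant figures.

364 mg/h

CL = 2.5 mL/min/kg × 114 kg = 285.0 mL/min = 285.0 × 60/1000 = 17.10 L/h
Vd does not affect the maintenance rate; only clearance governs steady-state input.
R₀ = 17.10 × 21.3 = 364.2 mg/h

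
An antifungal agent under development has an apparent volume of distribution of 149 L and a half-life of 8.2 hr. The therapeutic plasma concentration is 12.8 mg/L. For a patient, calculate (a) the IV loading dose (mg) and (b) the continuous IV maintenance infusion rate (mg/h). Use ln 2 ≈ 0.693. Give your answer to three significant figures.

(a) 1910 mg; (b) 161 mg/h

LD = Vd × C = 149.0 × 12.8 = 1907 mg
CL = 0.693 × Vd / t½ = 0.693 × 149.0 / 8.2 = 12.59 L/h
Infusion rate = CL × Css = 12.59 × 12.8 = 161.2 mg/h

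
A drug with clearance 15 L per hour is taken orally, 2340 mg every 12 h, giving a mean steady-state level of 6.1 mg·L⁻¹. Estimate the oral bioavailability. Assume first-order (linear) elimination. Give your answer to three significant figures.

0.469

F·D/τ = CL·Css at steady state → F = CL·Css·τ / D.
F = 15 × 6.1 × 12 / 2340 = 0.469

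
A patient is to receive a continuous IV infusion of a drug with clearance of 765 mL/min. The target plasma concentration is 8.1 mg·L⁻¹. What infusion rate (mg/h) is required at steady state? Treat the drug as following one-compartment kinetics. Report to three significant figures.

372 mg/h

Convert clearance: 765 mL/min × 60 min/h ÷ 1000 mL/L = 45.90 L/h
Rate = CL × Css = 45.90 × 8.1 = 371.8 mg/h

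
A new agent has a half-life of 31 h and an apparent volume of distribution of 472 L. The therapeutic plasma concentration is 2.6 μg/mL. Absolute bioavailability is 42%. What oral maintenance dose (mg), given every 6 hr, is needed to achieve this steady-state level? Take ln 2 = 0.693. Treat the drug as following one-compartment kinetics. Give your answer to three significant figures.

CL = ln 2 · Vd / t½ = 0.693 × 472.0 / 31 = 10.55 L/h
D = CL × Css × τ / F = 10.55 × 2.6 × 6 / 0.42 = 391.9 mg

392 mg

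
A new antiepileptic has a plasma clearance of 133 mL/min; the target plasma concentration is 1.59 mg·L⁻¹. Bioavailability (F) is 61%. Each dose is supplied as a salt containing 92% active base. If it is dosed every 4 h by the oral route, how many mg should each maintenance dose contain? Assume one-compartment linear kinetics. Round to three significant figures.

90.4 mg

CL = 133 mL/min = 133 × 0.06 = 7.980 L/h
D = CL × Css × τ / F / S = 7.980 × 1.59 × 4 / 0.61 / 0.92 = 90.44 mg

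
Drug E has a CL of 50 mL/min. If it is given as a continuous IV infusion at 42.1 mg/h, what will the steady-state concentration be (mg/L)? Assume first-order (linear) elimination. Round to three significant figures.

14.0 mg/L

CL = 50 mL/min × 60/1000 = 3.000 L/h
Css = rate / CL = 42.1 / 3.000 = 14.03 mg/L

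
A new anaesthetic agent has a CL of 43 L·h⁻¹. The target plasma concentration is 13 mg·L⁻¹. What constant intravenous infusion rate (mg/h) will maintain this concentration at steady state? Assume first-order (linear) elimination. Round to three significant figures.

559 mg/h

Infusion rate = CL · Css = 43.00 L/h × 13 mg/L = 559.0 mg/h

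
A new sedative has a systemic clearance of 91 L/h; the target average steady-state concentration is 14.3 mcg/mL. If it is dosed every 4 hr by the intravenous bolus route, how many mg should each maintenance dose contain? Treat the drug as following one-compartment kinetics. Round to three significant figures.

5210 mg

At steady state, dose per interval replaces the amount cleared in that interval: D/τ = CL·Css.
D = CL × Css × τ = 91.00 × 14.3 × 4 = 5205 mg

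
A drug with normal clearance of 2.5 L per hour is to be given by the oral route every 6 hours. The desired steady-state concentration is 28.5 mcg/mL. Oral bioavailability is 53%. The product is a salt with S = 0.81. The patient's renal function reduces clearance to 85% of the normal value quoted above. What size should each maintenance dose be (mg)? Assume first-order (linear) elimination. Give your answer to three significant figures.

846 mg

Patient clearance = 0.85 × 2.500 = 2.125 L/h
D = CL × Css × τ / F / S = 2.125 × 28.5 × 6 / 0.53 / 0.81 = 846.4 mg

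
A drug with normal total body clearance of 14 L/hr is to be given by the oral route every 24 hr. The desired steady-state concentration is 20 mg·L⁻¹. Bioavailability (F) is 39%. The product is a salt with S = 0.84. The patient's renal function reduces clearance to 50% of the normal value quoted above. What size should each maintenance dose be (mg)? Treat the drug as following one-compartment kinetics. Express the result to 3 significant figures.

10300 mg

Patient clearance = 0.5 × 14.00 = 7.000 L/h
D = CL × Css × τ / F / S = 7.000 × 20 × 24 / 0.39 / 0.84 = 10260 mg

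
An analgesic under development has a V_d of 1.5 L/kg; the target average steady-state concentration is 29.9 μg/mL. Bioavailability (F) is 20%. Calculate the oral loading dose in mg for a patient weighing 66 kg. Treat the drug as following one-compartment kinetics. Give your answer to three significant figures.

Vd = 1.5 L/kg × 66 kg = 99.00 L
LD = Vd × C / F = 99.00 × 29.90 / 0.2 = 14800 mg

14800 mg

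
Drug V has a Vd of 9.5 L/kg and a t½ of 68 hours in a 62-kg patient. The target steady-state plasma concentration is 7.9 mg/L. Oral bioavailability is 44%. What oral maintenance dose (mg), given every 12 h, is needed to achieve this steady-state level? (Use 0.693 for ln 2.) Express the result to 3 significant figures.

Vd(total) = 62 kg × 9.5 L/kg = 589.0 L
k = 0.693/68 = 0.01019 h⁻¹, so CL = k·Vd = 0.01019 × 589.0 = 6.002 L/h
D = CL × Css × τ / F = 6.002 × 7.9 × 12 / 0.44 = 1293 mg

1290 mg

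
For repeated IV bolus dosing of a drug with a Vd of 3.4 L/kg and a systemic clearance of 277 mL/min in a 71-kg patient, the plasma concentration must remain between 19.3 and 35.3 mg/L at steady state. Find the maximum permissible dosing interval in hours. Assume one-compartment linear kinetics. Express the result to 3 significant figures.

8.77 h

Total Vd = 3.4 × 71 = 241.4 L
CL = 277 mL/min × 60/1000 = 16.62 L/h
k = CL / Vd = 16.62 / 241.4 = 0.06885 h⁻¹
Between IV bolus doses, concentration decays as C = C₀·e^(−kτ), so C_peak/C_trough = e^(kτ).
τ_max = ln(C_peak/C_trough) / k = ln(35.3/19.3) / 0.06885 = 0.6038 / 0.06885 = 8.770 h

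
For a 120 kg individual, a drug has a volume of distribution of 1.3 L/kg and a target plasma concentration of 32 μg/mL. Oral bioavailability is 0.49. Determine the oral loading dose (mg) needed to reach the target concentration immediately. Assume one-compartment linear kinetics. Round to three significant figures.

Total Vd = 1.3 × 120 = 156.0 L
LD = Vd × C / F = 156.0 × 32.00 / 0.49 = 10190 mg

10200 mg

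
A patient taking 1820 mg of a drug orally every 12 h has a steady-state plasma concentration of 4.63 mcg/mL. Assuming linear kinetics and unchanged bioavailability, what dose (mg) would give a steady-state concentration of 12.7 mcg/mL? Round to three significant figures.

4990 mg

For first-order elimination, Css ∝ F·D/(CL·τ); F and CL are unchanged, so Css ∝ D/τ.
D₂ = D₁ × (Css,target / Css,current) = 1820 × 12.7/4.63 = 4992 mg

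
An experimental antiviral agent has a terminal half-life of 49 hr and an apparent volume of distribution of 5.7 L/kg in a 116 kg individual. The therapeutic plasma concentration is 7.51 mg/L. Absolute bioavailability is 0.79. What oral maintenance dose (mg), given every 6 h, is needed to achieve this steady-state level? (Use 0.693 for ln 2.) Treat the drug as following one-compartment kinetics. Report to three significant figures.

533 mg

Total Vd = 5.7 × 116 = 661.2 L
CL = 0.693 × Vd / t½ = 0.693 × 661.2 / 49 = 9.351 L/h
D = CL × Css × τ / F = 9.351 × 7.51 × 6 / 0.79 = 533.4 mg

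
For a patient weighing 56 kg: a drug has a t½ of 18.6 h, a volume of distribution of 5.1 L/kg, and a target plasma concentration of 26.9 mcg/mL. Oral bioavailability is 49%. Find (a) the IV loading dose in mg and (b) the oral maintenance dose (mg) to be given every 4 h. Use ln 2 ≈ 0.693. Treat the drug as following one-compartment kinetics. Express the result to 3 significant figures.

(a) 7680 mg; (b) 2340 mg

Vd(total) = 56 kg × 5.1 L/kg = 285.6 L
LD = Vd × C = 285.6 × 26.9 = 7683 mg
CL = 0.693 × Vd / t½ = 0.693 × 285.6 / 18.6 = 10.64 L/h
D = CL × Css × τ / F = 10.64 × 26.9 × 4 / 0.49 = 2336 mg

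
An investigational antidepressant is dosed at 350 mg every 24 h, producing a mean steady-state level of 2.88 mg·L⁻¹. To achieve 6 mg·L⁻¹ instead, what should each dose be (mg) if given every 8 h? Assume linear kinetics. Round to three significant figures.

For first-order elimination, Css ∝ F·D/(CL·τ); F and CL are unchanged, so Css ∝ D/τ.
D₂ = D₁ × (Css,target / Css,current) × (τ₂/τ₁) = 350 × (6/2.88) × (8/24) = 243.1 mg

243 mg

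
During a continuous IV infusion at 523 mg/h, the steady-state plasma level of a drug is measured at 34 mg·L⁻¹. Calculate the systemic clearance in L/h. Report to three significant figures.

At steady state, infusion rate = CL × Css, so CL = rate / Css.
CL = 523 / 34 = 15.38 L/h

15.4 L/h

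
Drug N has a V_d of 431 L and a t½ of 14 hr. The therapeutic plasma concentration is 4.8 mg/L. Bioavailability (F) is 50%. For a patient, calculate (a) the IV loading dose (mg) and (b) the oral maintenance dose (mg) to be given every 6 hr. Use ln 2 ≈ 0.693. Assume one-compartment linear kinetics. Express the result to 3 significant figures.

LD = Vd × C = 431.0 × 4.8 = 2069 mg
CL = 0.693 × Vd / t½ = 0.693 × 431.0 / 14 = 21.33 L/h
D = CL × Css × τ / F = 21.33 × 4.8 × 6 / 0.5 = 1229 mg

(a) 2070 mg; (b) 1230 mg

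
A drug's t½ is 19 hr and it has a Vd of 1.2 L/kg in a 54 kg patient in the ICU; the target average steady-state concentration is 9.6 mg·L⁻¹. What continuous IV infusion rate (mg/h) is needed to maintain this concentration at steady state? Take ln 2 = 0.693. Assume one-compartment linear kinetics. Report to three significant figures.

22.7 mg/h

Vd(total) = 54 kg × 1.2 L/kg = 64.80 L
k = 0.693/19 = 0.03647 h⁻¹, so CL = k·Vd = 0.03647 × 64.80 = 2.363 L/h
Infusion rate = CL × Css = 2.363 × 9.6 = 22.68 mg/h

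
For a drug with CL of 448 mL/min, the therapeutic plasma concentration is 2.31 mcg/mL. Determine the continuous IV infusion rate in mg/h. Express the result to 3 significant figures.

CL = 448 mL/min = 448 × 0.06 = 26.88 L/h
At steady state, infusion rate equals elimination rate: rate in = CL × Css.
R₀ = 26.88 × 2.31 = 62.09 mg/h

62.1 mg/h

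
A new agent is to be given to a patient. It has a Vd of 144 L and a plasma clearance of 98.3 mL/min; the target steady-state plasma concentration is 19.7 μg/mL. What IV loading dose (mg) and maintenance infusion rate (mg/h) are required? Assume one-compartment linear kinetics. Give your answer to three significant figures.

(a) 2840 mg; (b) 116 mg/h

LD = Vd · C_target = 144.0 × 19.7 = 2837 mg
CL = 98.3 mL/min × 60/1000 = 5.898 L/h
Maintenance: replace elimination → rate = CL × Css = 5.898 × 19.7 = 116.2 mg/h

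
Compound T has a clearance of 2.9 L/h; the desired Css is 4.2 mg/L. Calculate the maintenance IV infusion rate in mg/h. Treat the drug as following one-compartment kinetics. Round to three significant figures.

R₀ = 2.900 × 4.2 = 12.18 mg/h

12.2 mg/h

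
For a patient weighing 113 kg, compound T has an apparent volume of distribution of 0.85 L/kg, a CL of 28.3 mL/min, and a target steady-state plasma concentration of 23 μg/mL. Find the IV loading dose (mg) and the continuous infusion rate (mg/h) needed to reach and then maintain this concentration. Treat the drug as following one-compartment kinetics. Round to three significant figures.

(a) 2210 mg; (b) 39.1 mg/h

Total Vd = 0.85 × 113 = 96.05 L
Loading: fill Vd to C_target → 96.05 L × 23 mg/L = 2209 mg
CL = 28.3 mL/min × 60/1000 = 1.698 L/h
Maintenance infusion rate = CL × Css = 1.698 × 23 = 39.05 mg/h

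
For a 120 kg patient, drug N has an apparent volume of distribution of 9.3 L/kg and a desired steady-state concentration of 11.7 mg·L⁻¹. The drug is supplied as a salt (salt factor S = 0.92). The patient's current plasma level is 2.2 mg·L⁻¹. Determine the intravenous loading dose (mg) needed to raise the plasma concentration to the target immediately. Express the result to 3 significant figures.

Vd(total) = 120 kg × 9.3 L/kg = 1116 L
Concentration deficit ΔC = 11.7 − 2.2 = 9.500 mg/L
LD = Vd × ΔC / S = 1116 × 9.500 / 0.92 = 11520 mg

11500 mg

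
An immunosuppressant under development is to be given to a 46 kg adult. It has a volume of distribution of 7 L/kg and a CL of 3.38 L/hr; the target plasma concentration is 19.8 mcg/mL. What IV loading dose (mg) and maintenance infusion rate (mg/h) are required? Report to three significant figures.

Vd = 7 L/kg × 46 kg = 322.0 L
Loading: fill Vd to C_target → 322.0 L × 19.8 mg/L = 6376 mg
Infusion rate = 3.380 L/h × 19.8 mg/L = 66.92 mg/h

(a) 6380 mg; (b) 66.9 mg/h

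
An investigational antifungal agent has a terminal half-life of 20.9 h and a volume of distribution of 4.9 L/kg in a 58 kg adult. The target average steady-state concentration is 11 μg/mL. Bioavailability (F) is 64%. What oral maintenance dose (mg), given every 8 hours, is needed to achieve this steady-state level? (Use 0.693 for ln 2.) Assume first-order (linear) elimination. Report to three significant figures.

Total Vd = 4.9 × 58 = 284.2 L
k = 0.693/20.9 = 0.03316 h⁻¹, so CL = k·Vd = 0.03316 × 284.2 = 9.424 L/h
D = CL × Css × τ / F = 9.424 × 11 × 8 / 0.64 = 1296 mg

1300 mg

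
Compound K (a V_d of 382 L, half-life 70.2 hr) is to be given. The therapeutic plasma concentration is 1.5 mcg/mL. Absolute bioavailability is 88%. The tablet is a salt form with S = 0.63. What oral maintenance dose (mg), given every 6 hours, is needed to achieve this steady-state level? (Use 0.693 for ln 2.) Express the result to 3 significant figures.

61.2 mg

CL = ln 2 · Vd / t½ = 0.693 × 382.0 / 70.2 = 3.771 L/h
D = CL × Css × τ / F / S = 3.771 × 1.5 × 6 / 0.88 / 0.63 = 61.22 mg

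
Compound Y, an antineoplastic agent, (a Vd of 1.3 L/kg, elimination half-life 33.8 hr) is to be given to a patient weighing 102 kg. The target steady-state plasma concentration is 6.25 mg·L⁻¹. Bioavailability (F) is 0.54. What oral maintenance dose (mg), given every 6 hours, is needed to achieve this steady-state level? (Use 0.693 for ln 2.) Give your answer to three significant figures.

189 mg

Total Vd = 1.3 × 102 = 132.6 L
CL = 0.693 × Vd / t½ = 0.693 × 132.6 / 33.8 = 2.719 L/h
D = CL × Css × τ / F = 2.719 × 6.25 × 6 / 0.54 = 188.8 mg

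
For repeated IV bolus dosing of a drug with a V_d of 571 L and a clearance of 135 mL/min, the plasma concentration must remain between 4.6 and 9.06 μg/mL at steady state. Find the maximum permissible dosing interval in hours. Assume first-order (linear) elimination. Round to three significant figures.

47.8 h

Convert clearance: 135 mL/min × 60 min/h ÷ 1000 mL/L = 8.100 L/h
k = CL / Vd = 8.100 / 571.0 = 0.01419 h⁻¹
Between IV bolus doses, concentration decays as C = C₀·e^(−kτ), so C_peak/C_trough = e^(kτ).
τ_max = ln(C_peak/C_trough) / k = ln(9.06/4.6) / 0.01419 = 0.6778 / 0.01419 = 47.77 h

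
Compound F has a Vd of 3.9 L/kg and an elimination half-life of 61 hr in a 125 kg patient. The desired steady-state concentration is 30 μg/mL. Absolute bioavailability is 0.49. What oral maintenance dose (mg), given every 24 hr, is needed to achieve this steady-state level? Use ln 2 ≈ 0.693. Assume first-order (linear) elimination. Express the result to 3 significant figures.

8140 mg

Vd = 3.9 L/kg × 125 kg = 487.5 L
k = 0.693/61 = 0.01136 h⁻¹, so CL = k·Vd = 0.01136 × 487.5 = 5.538 L/h
D = CL × Css × τ / F = 5.538 × 30 × 24 / 0.49 = 8137 mg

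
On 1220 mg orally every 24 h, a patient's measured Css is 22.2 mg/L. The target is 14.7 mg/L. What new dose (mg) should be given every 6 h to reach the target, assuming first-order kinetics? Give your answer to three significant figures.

202 mg

With linear kinetics, Css is proportional to dose rate (D/τ) at fixed clearance.
D₂ = D₁ × (Css,target / Css,current) × (τ₂/τ₁) = 1220 × (14.7/22.2) × (6/24) = 202.0 mg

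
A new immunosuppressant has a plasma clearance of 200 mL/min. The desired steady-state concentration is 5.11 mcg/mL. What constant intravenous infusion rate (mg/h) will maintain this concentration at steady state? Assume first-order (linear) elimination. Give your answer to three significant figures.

Convert clearance: 200 mL/min × 60 min/h ÷ 1000 mL/L = 12.00 L/h
Infusion rate = CL · Css = 12.00 L/h × 5.11 mg/L = 61.32 mg/h

61.3 mg/h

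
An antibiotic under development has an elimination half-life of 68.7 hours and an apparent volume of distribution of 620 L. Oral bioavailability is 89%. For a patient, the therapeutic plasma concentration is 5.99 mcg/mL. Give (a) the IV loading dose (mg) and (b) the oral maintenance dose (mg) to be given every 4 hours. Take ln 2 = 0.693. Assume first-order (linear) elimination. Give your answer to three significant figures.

LD = Vd × C = 620.0 × 5.99 = 3714 mg
CL = 0.693 × Vd / t½ = 0.693 × 620.0 / 68.7 = 6.254 L/h
D = CL × Css × τ / F = 6.254 × 5.99 × 4 / 0.89 = 168.4 mg

(a) 3710 mg; (b) 168 mg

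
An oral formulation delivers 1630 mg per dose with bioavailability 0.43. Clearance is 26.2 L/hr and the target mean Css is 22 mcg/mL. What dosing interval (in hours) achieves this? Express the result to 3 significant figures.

1.22 h

F·D/τ = CL·Css → τ = F·D / (CL·Css).
τ = 0.43 × 1630 / (26.2 × 22) = 1.216 h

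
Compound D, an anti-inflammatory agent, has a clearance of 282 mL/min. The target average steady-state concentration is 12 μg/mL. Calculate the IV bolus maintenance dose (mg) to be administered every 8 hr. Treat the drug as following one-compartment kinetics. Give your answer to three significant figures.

1620 mg

CL = 282 mL/min × 60/1000 = 16.92 L/h
D = CL × Css × τ = 16.92 × 12 × 8 = 1624 mg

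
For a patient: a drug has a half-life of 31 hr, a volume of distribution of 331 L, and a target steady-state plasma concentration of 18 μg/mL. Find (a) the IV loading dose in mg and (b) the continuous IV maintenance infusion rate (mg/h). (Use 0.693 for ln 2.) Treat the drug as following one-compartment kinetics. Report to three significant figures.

LD = Vd × C = 331.0 × 18 = 5958 mg
CL = 0.693 × Vd / t½ = 0.693 × 331.0 / 31 = 7.399 L/h
Infusion rate = CL × Css = 7.399 × 18 = 133.2 mg/h

(a) 5960 mg; (b) 133 mg/h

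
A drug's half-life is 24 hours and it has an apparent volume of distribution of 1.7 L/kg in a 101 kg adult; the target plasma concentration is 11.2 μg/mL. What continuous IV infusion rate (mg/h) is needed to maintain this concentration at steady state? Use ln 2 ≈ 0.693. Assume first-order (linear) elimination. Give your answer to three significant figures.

55.5 mg/h

Vd = 1.7 L/kg × 101 kg = 171.7 L
CL = 0.693 × Vd / t½ = 0.693 × 171.7 / 24 = 4.958 L/h
Infusion rate = CL × Css = 4.958 × 11.2 = 55.53 mg/h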